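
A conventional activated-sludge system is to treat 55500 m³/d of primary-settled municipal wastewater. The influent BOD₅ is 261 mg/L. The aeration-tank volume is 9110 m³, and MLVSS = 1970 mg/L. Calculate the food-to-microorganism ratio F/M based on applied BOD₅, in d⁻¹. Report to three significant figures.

F/M = Q·S₀ / (V·X) = 55500 × 261 / (9110 × 1970) = 0.8071 g BOD₅·(g VSS·d)⁻¹.

F/M ≈ 0.807 d⁻¹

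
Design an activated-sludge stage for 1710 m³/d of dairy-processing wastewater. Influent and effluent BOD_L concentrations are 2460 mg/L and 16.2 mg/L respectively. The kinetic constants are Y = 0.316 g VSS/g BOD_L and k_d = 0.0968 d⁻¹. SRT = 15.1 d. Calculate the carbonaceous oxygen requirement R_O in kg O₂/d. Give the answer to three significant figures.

The observed yield is Y_obs = Y/(1 + k_d·θ_c) = 0.316 / (1 + 0.0968 × 15.1) = 0.316 / 2.462 = 0.1284 g VSS per g BOD_L removed.
ΔS = 2460 − 16.2 = 2444 mg/L, so the substrate removal rate is 1710 × 2444/1000 = 4179 kg BOD_L/d.
Biomass synthesised: P_X = Y_obs × 4179 = 536.4 kg VSS/d.
Carbonaceous O₂ demand = substrate oxidised − cell-mass equivalent = 4179 − 1.42 × 536.4 = 3417 kg O₂/d.

R_O ≈ 3420 kg O₂/d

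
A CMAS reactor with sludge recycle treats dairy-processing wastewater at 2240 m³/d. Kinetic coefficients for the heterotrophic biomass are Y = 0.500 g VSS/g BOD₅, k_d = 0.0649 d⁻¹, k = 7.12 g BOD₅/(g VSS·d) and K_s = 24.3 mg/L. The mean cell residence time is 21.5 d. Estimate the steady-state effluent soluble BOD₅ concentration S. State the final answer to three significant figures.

S ≈ 0.785 mg/L

From the Monod/SRT balance for a CMAS, S = K_s·(1+k_d θ_c)/[θ_c·(Y k − k_d) − 1] = 24.3 × (1 + 0.0649 × 21.5) / [21.5 × (0.500 × 7.12 − 0.0649) − 1] = 58.21 / 74.14 = 0.7850 mg/L.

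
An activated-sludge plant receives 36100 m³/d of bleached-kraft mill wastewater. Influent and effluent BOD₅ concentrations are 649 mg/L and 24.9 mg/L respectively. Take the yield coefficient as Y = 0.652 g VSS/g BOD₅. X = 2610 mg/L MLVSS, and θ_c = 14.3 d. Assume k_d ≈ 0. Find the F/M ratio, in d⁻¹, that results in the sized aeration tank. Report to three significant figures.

Biomass mass balance (decay neglected): V·X = Y·Q·(S₀ − S)·θ_c, so V = 0.652 × 36100 × (649 − 24.9) × 14.3 / 2610 = 80483 m³.
F/M = Q·S₀ / (V·X) = 36100 × 649 / (80483 × 2610) = 0.1115 g BOD₅·(g VSS·d)⁻¹.

F/M ≈ 0.112 d⁻¹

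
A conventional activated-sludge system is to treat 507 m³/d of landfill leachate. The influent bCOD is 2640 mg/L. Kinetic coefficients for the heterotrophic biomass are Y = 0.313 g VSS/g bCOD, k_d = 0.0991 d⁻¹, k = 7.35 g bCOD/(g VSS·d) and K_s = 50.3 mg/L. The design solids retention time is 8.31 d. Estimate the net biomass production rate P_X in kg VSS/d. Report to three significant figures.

P_X ≈ 229 kg VSS/d

Effluent substrate depends only on kinetics and SRT: S = K_s(1 + k_d θ_c) / [θ_c(Yk − k_d) − 1] = 50.3 × (1 + 0.0991 × 8.31) / [8.31 × (0.313 × 7.35 − 0.0991) − 1] = 91.72 / 17.29 = 5.304 mg/L.
Y_obs = Y / (1 + k_d θ_c) = 0.313 / (1 + 0.0991 × 8.31) = 0.313 / 1.824 = 0.1716.
Substrate removed = Q·(S₀ − S) = 507 m³/d × (2640 − 5.30) g/m³ = 1.34×10^6 g/d = 1336 kg/d.
Biomass produced: P_X = Y_obs·Q·ΔS = 0.1716 × 1336 ≈ 229.3 kg VSS/d.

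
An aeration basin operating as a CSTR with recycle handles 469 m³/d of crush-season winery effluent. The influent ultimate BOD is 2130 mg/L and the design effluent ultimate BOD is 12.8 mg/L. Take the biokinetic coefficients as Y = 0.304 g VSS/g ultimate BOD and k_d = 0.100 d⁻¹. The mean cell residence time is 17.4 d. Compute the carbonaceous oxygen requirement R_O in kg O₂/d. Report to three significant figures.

Correct the yield for decay: Y_obs = Y/(1 + k_d θ_c) = 0.304 / (1 + 0.100 × 17.4) = 0.304 / 2.740 = 0.1109.
Q·(S₀ − S) = 469 × (2130 − 12.8) × 10⁻³ = 993.0 kg/d removed.
Biomass synthesised: P_X = Y_obs × 993.0 = 110.2 kg VSS/d.
R_O = Q·ΔS − 1.42 P_X = 993.0 − 156.4 = 836.5 kg O₂/d.

R_O ≈ 837 kg O₂/d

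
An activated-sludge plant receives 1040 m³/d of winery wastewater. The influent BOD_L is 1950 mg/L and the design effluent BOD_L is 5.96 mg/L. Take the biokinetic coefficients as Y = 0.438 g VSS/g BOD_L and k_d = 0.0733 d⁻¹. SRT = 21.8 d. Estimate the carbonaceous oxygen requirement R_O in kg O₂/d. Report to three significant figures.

R_O ≈ 1540 kg O₂/d

The observed yield is Y_obs = Y/(1 + k_d·θ_c) = 0.438 / (1 + 0.0733 × 21.8) = 0.438 / 2.598 = 0.1686 g VSS per g BOD_L removed.
Mass of BOD_L removed per day: Q(S₀ − S) = 1040 × 1944 g/m³ = 2022 kg/d.
P_X = Y_obs·Q·(S₀ − S) = 0.1686 × 2022 = 340.9 kg VSS/d.
R_O = Q·(S₀ − S) − 1.42·P_X = 2022 − 1.42 × 340.9 = 1538 kg O₂/d.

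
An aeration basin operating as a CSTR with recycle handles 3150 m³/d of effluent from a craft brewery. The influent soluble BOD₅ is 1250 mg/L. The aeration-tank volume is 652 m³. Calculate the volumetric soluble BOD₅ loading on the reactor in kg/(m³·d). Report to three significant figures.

L_v ≈ 6.04 kg soluble BOD₅/(m³·d)

L_v = Q S₀ / V = 3150 × 1250 × 10⁻³ / 652.0 = 6.039 kg/(m³·d).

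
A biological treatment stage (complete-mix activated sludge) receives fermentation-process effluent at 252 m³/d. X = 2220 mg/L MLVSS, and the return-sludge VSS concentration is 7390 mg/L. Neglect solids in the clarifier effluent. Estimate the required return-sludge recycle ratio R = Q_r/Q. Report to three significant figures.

R = Q_r/Q = X/(X_r − X) = 2220 / (7390 − 2220) = 0.4294.

R ≈ 0.429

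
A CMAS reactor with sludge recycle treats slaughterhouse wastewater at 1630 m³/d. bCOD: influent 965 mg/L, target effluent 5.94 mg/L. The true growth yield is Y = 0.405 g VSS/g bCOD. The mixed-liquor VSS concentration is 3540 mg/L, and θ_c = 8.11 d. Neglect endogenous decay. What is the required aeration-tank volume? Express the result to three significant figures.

Biomass mass balance (decay neglected): V·X = Y·Q·(S₀ − S)·θ_c, so V = 0.405 × 1630 × (965 − 5.94) × 8.11 / 3540 = 1450 m³.

V ≈ 1450 m³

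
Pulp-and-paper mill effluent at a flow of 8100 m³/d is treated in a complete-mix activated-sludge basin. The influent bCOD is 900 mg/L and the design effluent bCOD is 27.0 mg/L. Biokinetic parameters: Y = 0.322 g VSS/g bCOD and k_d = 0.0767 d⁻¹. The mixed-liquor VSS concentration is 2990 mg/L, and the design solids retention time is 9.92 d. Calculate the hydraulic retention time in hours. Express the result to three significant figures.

From the SRT design equation V = Y Q (S₀−S) θ_c / [X (1 + k_d θ_c)] = 0.322 × 8100 × (900 − 27.0) × 9.92 / [2990 × (1 + 0.0767 × 9.92)] = 2.26×10^7 / 5265 = 4290 m³.
Hydraulic retention time τ = V/Q = 4290 / 8100 = 0.5296 d = 12.71 h.

τ ≈ 12.7 h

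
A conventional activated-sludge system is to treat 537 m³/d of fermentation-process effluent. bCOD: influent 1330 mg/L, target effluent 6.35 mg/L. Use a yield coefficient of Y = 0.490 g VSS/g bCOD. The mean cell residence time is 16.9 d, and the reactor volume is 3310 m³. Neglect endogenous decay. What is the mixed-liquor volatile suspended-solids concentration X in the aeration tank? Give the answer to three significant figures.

Without decay, X = Y Q (S₀−S) θ_c / V = 0.490 × 537 × (1330 − 6.35) × 16.9 / 3310 = 1778 mg/L.

X ≈ 1780 mg/L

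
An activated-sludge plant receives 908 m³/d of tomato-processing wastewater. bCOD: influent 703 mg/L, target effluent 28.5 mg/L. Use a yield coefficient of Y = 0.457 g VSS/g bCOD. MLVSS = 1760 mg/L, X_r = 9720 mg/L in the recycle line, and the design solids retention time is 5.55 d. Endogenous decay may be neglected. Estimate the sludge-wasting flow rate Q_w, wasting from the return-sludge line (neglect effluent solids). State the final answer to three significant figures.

Q_w ≈ 28.8 m³/d

V·X = Y·Q·ΔS·θ_c gives V = 0.457 × 908 × (703 − 28.5) × 5.55 / 1760 = 882.6 m³.
Wasting from the return line (neglecting effluent solids): Q_w = V·X / (θ_c·X_r) = 882.6 × 1760 / (5.55 × 9720) = 28.80 m³/d.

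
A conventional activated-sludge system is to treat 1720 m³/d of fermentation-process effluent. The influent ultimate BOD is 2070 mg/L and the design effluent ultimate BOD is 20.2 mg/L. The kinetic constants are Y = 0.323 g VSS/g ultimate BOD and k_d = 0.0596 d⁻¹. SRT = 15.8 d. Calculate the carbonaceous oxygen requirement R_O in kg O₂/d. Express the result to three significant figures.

The observed yield is Y_obs = Y/(1 + k_d·θ_c) = 0.323 / (1 + 0.0596 × 15.8) = 0.323 / 1.942 = 0.1664 g VSS per g ultimate BOD removed.
Q·(S₀ − S) = 1720 × (2070 − 20.2) × 10⁻³ = 3526 kg/d removed.
Biomass synthesised: P_X = Y_obs × 3526 = 586.5 kg VSS/d.
R_O = Q·(S₀ − S) − 1.42·P_X = 3526 − 1.42 × 586.5 = 2693 kg O₂/d.

R_O ≈ 2690 kg O₂/d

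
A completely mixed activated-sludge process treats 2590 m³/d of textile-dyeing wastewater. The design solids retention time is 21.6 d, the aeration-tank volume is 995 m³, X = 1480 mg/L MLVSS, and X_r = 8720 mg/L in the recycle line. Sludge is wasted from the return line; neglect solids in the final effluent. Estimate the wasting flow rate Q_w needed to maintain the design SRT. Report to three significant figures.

Q_w ≈ 7.82 m³/d

θ_c = V·X/(Q_w·X_r) when wasting from the recycle, so Q_w = V·X/(θ_c·X_r) = 995.0 × 1480 / (21.6 × 8720) = 7.818 m³/d.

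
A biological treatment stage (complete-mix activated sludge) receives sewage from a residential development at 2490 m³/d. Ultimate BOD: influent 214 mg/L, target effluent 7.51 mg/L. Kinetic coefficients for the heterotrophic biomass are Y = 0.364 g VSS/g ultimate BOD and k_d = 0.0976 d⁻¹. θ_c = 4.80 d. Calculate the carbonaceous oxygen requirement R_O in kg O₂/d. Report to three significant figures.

R_O ≈ 333 kg O₂/d

Correct the yield for decay: Y_obs = Y/(1 + k_d θ_c) = 0.364 / (1 + 0.0976 × 4.80) = 0.364 / 1.468 = 0.2479.
ΔS = 214 − 7.51 = 206.5 mg/L, so the substrate removal rate is 2490 × 206.5/1000 = 514.2 kg ultimate BOD/d.
P_X = Y_obs·Q·(S₀ − S) = 0.2479 × 514.2 = 127.4 kg VSS/d.
R_O = Q·ΔS − 1.42 P_X = 514.2 − 181.0 = 333.2 kg O₂/d.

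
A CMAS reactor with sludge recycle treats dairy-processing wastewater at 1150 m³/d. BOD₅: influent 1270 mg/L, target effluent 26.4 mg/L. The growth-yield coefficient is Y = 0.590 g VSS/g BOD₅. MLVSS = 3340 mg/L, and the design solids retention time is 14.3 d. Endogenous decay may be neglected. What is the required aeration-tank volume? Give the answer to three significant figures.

With k_d = 0 the design equation reduces to V = Y Q (S₀−S) θ_c / X = 0.590 × 1150 × (1270 − 26.4) × 14.3 / 3340 = 3613 m³.

V ≈ 3610 m³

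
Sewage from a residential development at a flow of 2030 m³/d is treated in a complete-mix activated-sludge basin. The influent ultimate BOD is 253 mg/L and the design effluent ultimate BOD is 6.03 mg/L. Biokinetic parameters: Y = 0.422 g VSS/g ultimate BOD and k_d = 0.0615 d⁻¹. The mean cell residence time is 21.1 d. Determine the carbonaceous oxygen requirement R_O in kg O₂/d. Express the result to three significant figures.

Observed yield with endogenous decay: Y_obs = Y / (1 + k_d·θ_c) = 0.422 / (1 + 0.0615 × 21.1) = 0.422 / 2.298 = 0.1837 g VSS/g ultimate BOD.
Substrate removed = Q·(S₀ − S) = 2030 m³/d × (253 − 6.03) g/m³ = 5.01×10^5 g/d = 501.3 kg/d.
Net sludge production P_X = 0.1837 × 501.3 = 92.08 kg VSS/d.
Carbonaceous O₂ demand = substrate oxidised − cell-mass equivalent = 501.3 − 1.42 × 92.08 = 370.6 kg O₂/d.

R_O ≈ 371 kg O₂/d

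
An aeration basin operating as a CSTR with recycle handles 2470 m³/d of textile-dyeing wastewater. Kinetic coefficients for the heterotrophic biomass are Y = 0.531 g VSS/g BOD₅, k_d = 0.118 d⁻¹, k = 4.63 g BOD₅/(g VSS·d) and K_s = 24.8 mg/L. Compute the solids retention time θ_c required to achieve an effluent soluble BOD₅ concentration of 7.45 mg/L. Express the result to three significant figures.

Specific growth rate at S = 7.45 mg/L: μ = YkS/(K_s+S) = 0.531·4.63·7.45/(24.8+7.45) = 0.5679 d⁻¹.
Then 1/θ_c = μ − k_d = 0.5679 − 0.118 = 0.4499 d⁻¹, giving θ_c = 2.223 d.

θ_c ≈ 2.22 d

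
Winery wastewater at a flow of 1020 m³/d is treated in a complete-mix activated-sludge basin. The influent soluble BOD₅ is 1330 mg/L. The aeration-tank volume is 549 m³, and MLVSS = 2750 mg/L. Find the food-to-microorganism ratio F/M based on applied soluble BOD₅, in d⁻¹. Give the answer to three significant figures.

F/M ≈ 0.899 d⁻¹

F/M = applied load / biomass = Q·S₀/(V·X) = 1020 × 1330 / (549.0 × 2750) = 0.8986 d⁻¹.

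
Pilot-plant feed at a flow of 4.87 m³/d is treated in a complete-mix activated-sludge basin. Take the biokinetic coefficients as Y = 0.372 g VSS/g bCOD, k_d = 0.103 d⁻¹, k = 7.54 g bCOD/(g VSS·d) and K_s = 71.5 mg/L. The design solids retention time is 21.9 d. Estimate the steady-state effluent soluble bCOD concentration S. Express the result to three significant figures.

S ≈ 4.00 mg/L

Effluent substrate depends only on kinetics and SRT: S = K_s(1 + k_d θ_c) / [θ_c(Yk − k_d) − 1] = 71.5 × (1 + 0.103 × 21.9) / [21.9 × (0.372 × 7.54 − 0.103) − 1] = 232.8 / 58.17 = 4.002 mg/L.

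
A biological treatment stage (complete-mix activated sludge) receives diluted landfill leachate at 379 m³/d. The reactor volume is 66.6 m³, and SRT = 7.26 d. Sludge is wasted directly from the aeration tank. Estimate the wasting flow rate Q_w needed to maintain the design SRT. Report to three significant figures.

Q_w ≈ 9.17 m³/d

For wasting at MLVSS concentration, Q_w = V/θ_c = 66.60/7.26 = 9.174 m³/d.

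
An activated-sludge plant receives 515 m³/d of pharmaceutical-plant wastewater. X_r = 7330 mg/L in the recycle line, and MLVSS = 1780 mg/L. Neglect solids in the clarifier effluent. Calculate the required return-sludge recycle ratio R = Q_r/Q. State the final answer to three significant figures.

R ≈ 0.321

R = Q_r/Q = X/(X_r − X) = 1780 / (7330 − 1780) = 0.3207.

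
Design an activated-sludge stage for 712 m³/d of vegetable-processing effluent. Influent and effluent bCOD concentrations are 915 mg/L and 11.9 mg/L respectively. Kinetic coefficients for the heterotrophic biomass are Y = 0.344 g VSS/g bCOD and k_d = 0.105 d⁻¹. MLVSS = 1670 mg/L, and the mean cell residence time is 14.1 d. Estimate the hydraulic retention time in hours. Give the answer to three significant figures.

τ ≈ 25.4 h

From the SRT design equation V = Y Q (S₀−S) θ_c / [X (1 + k_d θ_c)] = 0.344 × 712 × (915 − 11.9) × 14.1 / [1670 × (1 + 0.105 × 14.1)] = 3.12×10^6 / 4142 = 752.9 m³.
HRT = V/Q = 752.9 m³ / 712 m³·d⁻¹ = 1.057 d × 24 = 25.38 h.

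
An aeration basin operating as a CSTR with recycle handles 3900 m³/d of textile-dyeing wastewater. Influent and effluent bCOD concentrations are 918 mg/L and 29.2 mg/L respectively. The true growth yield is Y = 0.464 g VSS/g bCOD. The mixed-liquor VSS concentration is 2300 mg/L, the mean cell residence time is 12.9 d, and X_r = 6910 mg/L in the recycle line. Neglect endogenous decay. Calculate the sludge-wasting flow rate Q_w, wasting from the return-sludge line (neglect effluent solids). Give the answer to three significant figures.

Q_w ≈ 233 m³/d

Biomass mass balance (decay neglected): V·X = Y·Q·(S₀ − S)·θ_c, so V = 0.464 × 3900 × (918 − 29.2) × 12.9 / 2300 = 9021 m³.
Q_w = (V·X)/(θ_c X_r) = 9021 × 2300 / (12.9 × 6910) = 232.8 m³/d.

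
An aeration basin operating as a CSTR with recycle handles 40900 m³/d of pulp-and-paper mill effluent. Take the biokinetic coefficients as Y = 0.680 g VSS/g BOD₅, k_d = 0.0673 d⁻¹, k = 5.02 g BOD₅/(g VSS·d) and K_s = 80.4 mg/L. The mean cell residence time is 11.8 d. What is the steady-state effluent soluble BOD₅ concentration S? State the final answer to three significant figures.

S ≈ 3.75 mg/L

For a completely mixed reactor with recycle the Lawrence–McCarty relation gives S = K_s·(1 + k_d·θ_c) / [θ_c·(Y·k − k_d) − 1] = 80.4 × (1 + 0.0673 × 11.8) / [11.8 × (0.680 × 5.02 − 0.0673) − 1] = 144.2 / 38.49 = 3.748 mg/L.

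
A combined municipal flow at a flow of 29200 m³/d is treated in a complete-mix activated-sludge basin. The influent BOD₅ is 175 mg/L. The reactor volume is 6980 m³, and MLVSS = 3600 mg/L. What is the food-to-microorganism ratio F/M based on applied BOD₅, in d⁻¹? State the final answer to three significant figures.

F/M ≈ 0.203 d⁻¹

F/M = Q·S₀ / (V·X) = 29200 × 175 / (6980 × 3600) = 0.2034 g BOD₅·(g VSS·d)⁻¹.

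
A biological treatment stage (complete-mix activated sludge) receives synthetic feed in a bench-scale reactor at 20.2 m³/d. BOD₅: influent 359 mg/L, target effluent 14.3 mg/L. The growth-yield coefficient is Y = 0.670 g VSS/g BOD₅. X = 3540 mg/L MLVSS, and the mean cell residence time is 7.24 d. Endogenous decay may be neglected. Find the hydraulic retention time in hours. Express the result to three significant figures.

Biomass mass balance (decay neglected): V·X = Y·Q·(S₀ − S)·θ_c, so V = 0.670 × 20.2 × (359 − 14.3) × 7.24 / 3540 = 9.541 m³.
τ = V/Q = 9.541/20.2 = 0.4723 d, or 11.34 h.

τ ≈ 11.3 h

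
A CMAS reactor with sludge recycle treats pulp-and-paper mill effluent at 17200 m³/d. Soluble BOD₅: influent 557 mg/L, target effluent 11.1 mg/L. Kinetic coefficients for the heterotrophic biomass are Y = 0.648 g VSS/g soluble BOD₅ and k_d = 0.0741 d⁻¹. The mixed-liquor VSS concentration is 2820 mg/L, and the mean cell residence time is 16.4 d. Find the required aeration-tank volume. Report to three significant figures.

Rearranging the biomass balance for a CMAS with decay, V = Y·Q·ΔS·θ_c / [X·(1+k_d θ_c)] = 0.648 × 17200 × (557 − 11.1) × 16.4 / [2820 × (1 + 0.0741 × 16.4)] = 9.98×10^7 / 6247 = 15973 m³.

V ≈ 16000 m³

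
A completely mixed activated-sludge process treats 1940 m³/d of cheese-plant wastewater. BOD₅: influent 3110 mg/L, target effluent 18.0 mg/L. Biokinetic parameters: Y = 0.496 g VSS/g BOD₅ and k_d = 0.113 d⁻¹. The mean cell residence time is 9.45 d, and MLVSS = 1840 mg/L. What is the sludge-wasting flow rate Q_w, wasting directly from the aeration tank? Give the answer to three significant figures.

Rearranging the biomass balance for a CMAS with decay, V = Y·Q·ΔS·θ_c / [X·(1+k_d θ_c)] = 0.496 × 1940 × (3110 − 18.0) × 9.45 / [1840 × (1 + 0.113 × 9.45)] = 2.81×10^7 / 3805 = 7390 m³.
Wasting from the aeration tank: Q_w = V / θ_c = 7390 / 9.45 = 782.0 m³/d.

Q_w ≈ 782 m³/d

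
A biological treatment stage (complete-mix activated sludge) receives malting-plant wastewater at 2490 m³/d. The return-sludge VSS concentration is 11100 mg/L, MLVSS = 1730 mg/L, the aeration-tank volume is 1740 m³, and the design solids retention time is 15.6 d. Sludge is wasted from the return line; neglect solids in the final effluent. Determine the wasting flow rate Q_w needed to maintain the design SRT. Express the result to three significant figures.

Wasting from the return line (neglecting effluent solids): Q_w = V·X / (θ_c·X_r) = 1740 × 1730 / (15.6 × 11100) = 17.38 m³/d.

Q_w ≈ 17.4 m³/d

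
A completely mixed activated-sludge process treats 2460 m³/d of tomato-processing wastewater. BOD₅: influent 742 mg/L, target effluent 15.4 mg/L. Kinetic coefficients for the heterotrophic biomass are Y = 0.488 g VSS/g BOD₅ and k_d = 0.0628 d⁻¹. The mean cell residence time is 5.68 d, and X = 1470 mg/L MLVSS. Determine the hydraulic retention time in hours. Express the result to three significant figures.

From the SRT design equation V = Y Q (S₀−S) θ_c / [X (1 + k_d θ_c)] = 0.488 × 2460 × (742 − 15.4) × 5.68 / [1470 × (1 + 0.0628 × 5.68)] = 4.95×10^6 / 1994 = 2484 m³.
Hydraulic retention time τ = V/Q = 2484 / 2460 = 1.010 d = 24.24 h.

τ ≈ 24.2 h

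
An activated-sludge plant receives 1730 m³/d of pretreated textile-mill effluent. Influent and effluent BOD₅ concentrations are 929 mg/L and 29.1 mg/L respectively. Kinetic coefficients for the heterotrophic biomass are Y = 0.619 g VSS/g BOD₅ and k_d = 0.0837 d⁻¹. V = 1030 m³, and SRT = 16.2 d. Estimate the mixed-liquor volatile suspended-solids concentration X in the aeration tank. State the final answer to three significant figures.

X ≈ 6430 mg/L

Solving the biomass balance for X: X = Y Q (S₀−S) θ_c / [V (1+k_d θ_c)] = 0.619 × 1730 × (929 − 29.1) × 16.2 / [1030 × (1 + 0.0837 × 16.2)] = 6433 mg/L.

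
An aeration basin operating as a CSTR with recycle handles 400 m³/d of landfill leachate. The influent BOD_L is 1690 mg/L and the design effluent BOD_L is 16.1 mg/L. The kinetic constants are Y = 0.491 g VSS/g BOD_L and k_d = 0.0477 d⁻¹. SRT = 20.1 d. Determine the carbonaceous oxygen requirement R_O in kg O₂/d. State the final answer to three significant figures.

R_O ≈ 431 kg O₂/d

Y_obs = Y / (1 + k_d θ_c) = 0.491 / (1 + 0.0477 × 20.1) = 0.491 / 1.959 = 0.2507.
Q·(S₀ − S) = 400 × (1690 − 16.1) × 10⁻³ = 669.6 kg/d removed.
Biomass synthesised: P_X = Y_obs × 669.6 = 167.8 kg VSS/d.
R_O = Q·(S₀ − S) − 1.42·P_X = 669.6 − 1.42 × 167.8 = 431.2 kg O₂/d.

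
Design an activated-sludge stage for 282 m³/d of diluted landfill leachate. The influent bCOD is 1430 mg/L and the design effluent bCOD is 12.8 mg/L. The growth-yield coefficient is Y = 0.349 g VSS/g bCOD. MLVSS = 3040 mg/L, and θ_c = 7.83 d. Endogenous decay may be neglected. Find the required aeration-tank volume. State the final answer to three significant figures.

Biomass mass balance (decay neglected): V·X = Y·Q·(S₀ − S)·θ_c, so V = 0.349 × 282 × (1430 − 12.8) × 7.83 / 3040 = 359.2 m³.

V ≈ 359 m³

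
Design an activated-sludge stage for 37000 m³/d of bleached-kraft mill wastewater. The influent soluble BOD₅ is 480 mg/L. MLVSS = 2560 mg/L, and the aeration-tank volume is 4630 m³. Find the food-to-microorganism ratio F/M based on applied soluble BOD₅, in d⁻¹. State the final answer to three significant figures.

F/M ≈ 1.50 d⁻¹

Food-to-microorganism ratio F/M = Q S₀ / (V X) = 37000 × 480 / (4630 × 2560) = 1.498 d⁻¹.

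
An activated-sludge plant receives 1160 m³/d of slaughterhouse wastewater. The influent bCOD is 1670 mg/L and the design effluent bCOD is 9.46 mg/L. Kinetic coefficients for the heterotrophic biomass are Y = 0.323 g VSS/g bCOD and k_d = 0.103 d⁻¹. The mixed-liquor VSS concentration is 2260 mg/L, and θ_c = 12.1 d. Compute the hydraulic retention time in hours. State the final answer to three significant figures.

From the SRT design equation V = Y Q (S₀−S) θ_c / [X (1 + k_d θ_c)] = 0.323 × 1160 × (1670 − 9.46) × 12.1 / [2260 × (1 + 0.103 × 12.1)] = 7.53×10^6 / 5077 = 1483 m³.
Hydraulic retention time τ = V/Q = 1483 / 1160 = 1.278 d = 30.68 h.

τ ≈ 30.7 h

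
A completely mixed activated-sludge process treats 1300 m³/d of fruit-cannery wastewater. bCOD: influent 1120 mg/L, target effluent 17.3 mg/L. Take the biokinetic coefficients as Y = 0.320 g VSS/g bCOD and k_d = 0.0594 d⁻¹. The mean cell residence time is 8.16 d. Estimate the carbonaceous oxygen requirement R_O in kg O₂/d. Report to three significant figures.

Correct the yield for decay: Y_obs = Y/(1 + k_d θ_c) = 0.320 / (1 + 0.0594 × 8.16) = 0.320 / 1.485 = 0.2155.
ΔS = 1120 − 17.3 = 1103 mg/L, so the substrate removal rate is 1300 × 1103/1000 = 1434 kg bCOD/d.
Biomass synthesised: P_X = Y_obs × 1434 = 309.0 kg VSS/d.
R_O = Q·ΔS − 1.42 P_X = 1434 − 438.7 = 994.8 kg O₂/d.

R_O ≈ 995 kg O₂/d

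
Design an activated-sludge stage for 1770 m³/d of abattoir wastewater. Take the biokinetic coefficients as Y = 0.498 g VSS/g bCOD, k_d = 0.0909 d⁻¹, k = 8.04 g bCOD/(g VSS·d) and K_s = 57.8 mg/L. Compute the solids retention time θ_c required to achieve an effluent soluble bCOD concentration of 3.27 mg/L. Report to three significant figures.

At the target effluent, Y k S/(K_s+S) = 0.498×8.04×3.27/61.07 = 0.2144 d⁻¹.
Then 1/θ_c = μ − k_d = 0.2144 − 0.0909 = 0.1235 d⁻¹, giving θ_c = 8.098 d.

θ_c ≈ 8.10 d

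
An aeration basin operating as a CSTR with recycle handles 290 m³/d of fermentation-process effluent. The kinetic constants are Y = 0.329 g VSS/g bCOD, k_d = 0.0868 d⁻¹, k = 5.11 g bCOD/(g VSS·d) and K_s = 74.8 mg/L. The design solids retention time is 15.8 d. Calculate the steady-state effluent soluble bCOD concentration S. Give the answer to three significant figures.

Effluent substrate depends only on kinetics and SRT: S = K_s(1 + k_d θ_c) / [θ_c(Yk − k_d) − 1] = 74.8 × (1 + 0.0868 × 15.8) / [15.8 × (0.329 × 5.11 − 0.0868) − 1] = 177.4 / 24.19 = 7.333 mg/L.

S ≈ 7.33 mg/L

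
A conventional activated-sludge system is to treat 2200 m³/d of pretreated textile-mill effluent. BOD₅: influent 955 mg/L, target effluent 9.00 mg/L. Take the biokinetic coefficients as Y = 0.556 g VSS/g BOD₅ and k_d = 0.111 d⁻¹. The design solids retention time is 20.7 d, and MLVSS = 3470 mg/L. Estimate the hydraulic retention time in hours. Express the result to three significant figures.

Rearranging the biomass balance for a CMAS with decay, V = Y·Q·ΔS·θ_c / [X·(1+k_d θ_c)] = 0.556 × 2200 × (955 − 9.00) × 20.7 / [3470 × (1 + 0.111 × 20.7)] = 2.4×10^7 / 11443 = 2093 m³.
τ = V/Q = 2093/2200 = 0.9515 d, or 22.84 h.

τ ≈ 22.8 h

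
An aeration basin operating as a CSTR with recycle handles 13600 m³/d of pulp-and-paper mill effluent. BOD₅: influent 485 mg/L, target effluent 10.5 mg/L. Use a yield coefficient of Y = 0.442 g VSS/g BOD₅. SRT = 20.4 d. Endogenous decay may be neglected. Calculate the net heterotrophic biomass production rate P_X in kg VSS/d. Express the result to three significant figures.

P_X ≈ 2850 kg VSS/d

With endogenous decay neglected, the observed yield equals the true yield: Y_obs = Y = 0.442 g VSS/g BOD₅.
Mass of BOD₅ removed per day: Q(S₀ − S) = 13600 × 474.5 g/m³ = 6453 kg/d.
P_X = Y_obs · Q(S₀ − S) = 0.4420 × 6453 = 2852 kg VSS/d.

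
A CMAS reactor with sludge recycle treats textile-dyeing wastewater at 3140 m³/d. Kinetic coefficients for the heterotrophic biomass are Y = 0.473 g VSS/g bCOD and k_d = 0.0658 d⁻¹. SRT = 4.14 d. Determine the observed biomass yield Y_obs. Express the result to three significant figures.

Observed yield with endogenous decay: Y_obs = Y / (1 + k_d·θ_c) = 0.473 / (1 + 0.0658 × 4.14) = 0.473 / 1.272 = 0.3717 g VSS/g bCOD.

Y_obs ≈ 0.372 g VSS/g bCOD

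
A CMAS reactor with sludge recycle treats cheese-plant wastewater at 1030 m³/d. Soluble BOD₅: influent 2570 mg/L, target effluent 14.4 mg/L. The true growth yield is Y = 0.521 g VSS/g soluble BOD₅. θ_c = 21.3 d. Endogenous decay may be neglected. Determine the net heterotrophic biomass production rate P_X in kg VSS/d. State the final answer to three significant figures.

P_X ≈ 1370 kg VSS/d

Since k_d ≈ 0, Y_obs = Y = 0.521 g VSS/g soluble BOD₅.
Q·(S₀ − S) = 1030 × (2570 − 14.4) × 10⁻³ = 2632 kg/d removed.
P_X = Y_obs · Q(S₀ − S) = 0.5210 × 2632 = 1371 kg VSS/d.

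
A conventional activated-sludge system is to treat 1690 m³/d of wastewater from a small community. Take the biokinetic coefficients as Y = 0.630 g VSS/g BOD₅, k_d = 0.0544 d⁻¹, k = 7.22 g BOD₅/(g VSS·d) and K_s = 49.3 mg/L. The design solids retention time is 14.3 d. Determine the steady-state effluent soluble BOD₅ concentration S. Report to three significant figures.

S ≈ 1.39 mg/L

From the Monod/SRT balance for a CMAS, S = K_s·(1+k_d θ_c)/[θ_c·(Y k − k_d) − 1] = 49.3 × (1 + 0.0544 × 14.3) / [14.3 × (0.630 × 7.22 − 0.0544) − 1] = 87.65 / 63.27 = 1.385 mg/L.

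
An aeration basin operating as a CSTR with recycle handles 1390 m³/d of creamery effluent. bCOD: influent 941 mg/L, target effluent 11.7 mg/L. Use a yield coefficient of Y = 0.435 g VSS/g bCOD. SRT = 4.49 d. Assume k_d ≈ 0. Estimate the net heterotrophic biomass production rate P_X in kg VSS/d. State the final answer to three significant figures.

P_X ≈ 562 kg VSS/d

Since k_d ≈ 0, Y_obs = Y = 0.435 g VSS/g bCOD.
Q·(S₀ − S) = 1390 × (941 − 11.7) × 10⁻³ = 1292 kg/d removed.
Net biomass production P_X = Y_obs × Q·(S₀ − S) = 0.4350 × 1292 = 561.9 kg VSS/d.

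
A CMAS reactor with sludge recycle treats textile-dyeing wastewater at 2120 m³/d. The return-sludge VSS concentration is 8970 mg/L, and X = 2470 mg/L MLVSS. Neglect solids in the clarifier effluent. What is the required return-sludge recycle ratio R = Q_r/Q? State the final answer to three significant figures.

R ≈ 0.380

Solids balance on the clarifier gives (1+R)X = R·X_r, so R = X/(X_r − X) = 2470 / (8970 − 2470) = 0.3800.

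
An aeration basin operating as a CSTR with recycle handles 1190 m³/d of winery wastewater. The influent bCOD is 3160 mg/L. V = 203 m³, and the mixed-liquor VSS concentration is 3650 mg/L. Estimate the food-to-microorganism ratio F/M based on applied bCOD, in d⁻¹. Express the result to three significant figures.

F/M ≈ 5.08 d⁻¹

F/M = applied load / biomass = Q·S₀/(V·X) = 1190 × 3160 / (203.0 × 3650) = 5.075 d⁻¹.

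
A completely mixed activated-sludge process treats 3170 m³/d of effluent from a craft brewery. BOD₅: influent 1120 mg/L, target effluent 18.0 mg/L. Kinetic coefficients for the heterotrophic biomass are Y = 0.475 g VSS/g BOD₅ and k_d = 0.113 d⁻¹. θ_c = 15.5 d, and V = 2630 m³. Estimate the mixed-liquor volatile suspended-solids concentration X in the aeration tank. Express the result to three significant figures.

X = Y·Q·ΔS·θ_c / [V·(1 + k_d θ_c)] = 0.475 × 3170 × (1120 − 18.0) × 15.5 / [2630 × (1 + 0.113 × 15.5)] = 3554 mg/L.

X ≈ 3550 mg/L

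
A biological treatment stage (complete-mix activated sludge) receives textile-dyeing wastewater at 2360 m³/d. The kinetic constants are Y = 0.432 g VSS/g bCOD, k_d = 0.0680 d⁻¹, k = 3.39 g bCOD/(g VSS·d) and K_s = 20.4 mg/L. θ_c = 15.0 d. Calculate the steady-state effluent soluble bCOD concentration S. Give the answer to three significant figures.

From the Monod/SRT balance for a CMAS, S = K_s·(1+k_d θ_c)/[θ_c·(Y k − k_d) − 1] = 20.4 × (1 + 0.0680 × 15.0) / [15.0 × (0.432 × 3.39 − 0.0680) − 1] = 41.21 / 19.95 = 2.066 mg/L.

S ≈ 2.07 mg/L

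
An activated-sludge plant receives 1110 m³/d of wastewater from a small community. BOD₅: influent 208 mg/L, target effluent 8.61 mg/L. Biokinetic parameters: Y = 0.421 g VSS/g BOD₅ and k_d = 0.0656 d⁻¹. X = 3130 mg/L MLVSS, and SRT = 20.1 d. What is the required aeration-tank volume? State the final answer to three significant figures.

From the SRT design equation V = Y Q (S₀−S) θ_c / [X (1 + k_d θ_c)] = 0.421 × 1110 × (208 − 8.61) × 20.1 / [3130 × (1 + 0.0656 × 20.1)] = 1.87×10^6 / 7257 = 258.1 m³.

V ≈ 258 m³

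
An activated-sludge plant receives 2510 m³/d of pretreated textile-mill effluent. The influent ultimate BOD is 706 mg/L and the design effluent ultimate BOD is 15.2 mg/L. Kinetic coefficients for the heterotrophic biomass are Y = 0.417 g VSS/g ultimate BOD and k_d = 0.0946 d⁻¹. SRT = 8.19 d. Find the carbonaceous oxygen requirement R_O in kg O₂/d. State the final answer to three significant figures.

R_O ≈ 1160 kg O₂/d

The observed yield is Y_obs = Y/(1 + k_d·θ_c) = 0.417 / (1 + 0.0946 × 8.19) = 0.417 / 1.775 = 0.2350 g VSS per g ultimate BOD removed.
ΔS = 706 − 15.2 = 690.8 mg/L, so the substrate removal rate is 2510 × 690.8/1000 = 1734 kg ultimate BOD/d.
Biomass synthesised: P_X = Y_obs × 1734 = 407.4 kg VSS/d.
R_O = Q·ΔS − 1.42 P_X = 1734 − 578.5 = 1155 kg O₂/d.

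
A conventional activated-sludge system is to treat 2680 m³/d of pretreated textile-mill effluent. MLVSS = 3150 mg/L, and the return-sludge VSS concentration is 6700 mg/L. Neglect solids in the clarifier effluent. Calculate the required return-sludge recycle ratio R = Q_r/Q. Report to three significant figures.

Solids balance on the clarifier gives (1+R)X = R·X_r, so R = X/(X_r − X) = 3150 / (6700 − 3150) = 0.8873.

R ≈ 0.887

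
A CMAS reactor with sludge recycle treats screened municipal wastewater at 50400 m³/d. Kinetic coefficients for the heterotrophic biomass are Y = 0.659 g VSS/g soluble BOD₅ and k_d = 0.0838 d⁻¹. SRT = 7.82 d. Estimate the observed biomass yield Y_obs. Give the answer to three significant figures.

Correct the yield for decay: Y_obs = Y/(1 + k_d θ_c) = 0.659 / (1 + 0.0838 × 7.82) = 0.659 / 1.655 = 0.3981.

Y_obs ≈ 0.398 g VSS/g soluble BOD₅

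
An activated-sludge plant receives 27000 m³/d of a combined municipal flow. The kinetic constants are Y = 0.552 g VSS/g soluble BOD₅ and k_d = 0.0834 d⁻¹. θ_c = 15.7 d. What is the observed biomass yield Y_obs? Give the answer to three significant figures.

Y_obs ≈ 0.239 g VSS/g soluble BOD₅

Y_obs = Y / (1 + k_d θ_c) = 0.552 / (1 + 0.0834 × 15.7) = 0.552 / 2.309 = 0.2390.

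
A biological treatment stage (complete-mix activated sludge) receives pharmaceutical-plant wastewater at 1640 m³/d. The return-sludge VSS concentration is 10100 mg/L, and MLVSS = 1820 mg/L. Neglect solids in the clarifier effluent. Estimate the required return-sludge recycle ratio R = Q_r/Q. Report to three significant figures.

Mass balance around the secondary clarifier (neglecting effluent solids): R = X / (X_r − X) = 1820 / (10100 − 1820) = 0.2198.

R ≈ 0.220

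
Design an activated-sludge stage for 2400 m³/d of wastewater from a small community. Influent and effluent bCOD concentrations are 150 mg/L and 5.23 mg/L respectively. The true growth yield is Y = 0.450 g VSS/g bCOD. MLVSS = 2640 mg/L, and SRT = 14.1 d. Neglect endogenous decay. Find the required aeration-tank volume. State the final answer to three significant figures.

V ≈ 835 m³

V·X = Y·Q·ΔS·θ_c gives V = 0.450 × 2400 × (150 − 5.23) × 14.1 / 2640 = 835.1 m³.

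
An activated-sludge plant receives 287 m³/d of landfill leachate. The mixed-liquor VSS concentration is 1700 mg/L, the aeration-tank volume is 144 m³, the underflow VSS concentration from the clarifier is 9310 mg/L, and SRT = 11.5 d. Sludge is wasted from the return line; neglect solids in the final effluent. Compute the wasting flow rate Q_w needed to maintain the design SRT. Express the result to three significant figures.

θ_c = V·X/(Q_w·X_r) when wasting from the recycle, so Q_w = V·X/(θ_c·X_r) = 144.0 × 1700 / (11.5 × 9310) = 2.286 m³/d.

Q_w ≈ 2.29 m³/d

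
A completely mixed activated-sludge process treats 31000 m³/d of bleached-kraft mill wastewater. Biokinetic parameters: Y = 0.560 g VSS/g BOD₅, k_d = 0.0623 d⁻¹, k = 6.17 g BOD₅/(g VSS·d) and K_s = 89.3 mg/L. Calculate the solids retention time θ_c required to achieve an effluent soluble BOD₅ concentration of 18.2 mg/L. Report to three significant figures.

θ_c ≈ 1.91 d

At the target effluent, Y k S/(K_s+S) = 0.560×6.17×18.2/107.5 = 0.5850 d⁻¹.
Then 1/θ_c = μ − k_d = 0.5850 − 0.0623 = 0.5227 d⁻¹, giving θ_c = 1.913 d.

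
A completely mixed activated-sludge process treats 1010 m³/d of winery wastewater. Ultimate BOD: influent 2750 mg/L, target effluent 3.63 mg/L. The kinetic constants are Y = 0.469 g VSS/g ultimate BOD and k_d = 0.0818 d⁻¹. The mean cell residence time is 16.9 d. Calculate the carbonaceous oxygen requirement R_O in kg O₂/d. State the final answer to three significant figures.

Y_obs = Y / (1 + k_d θ_c) = 0.469 / (1 + 0.0818 × 16.9) = 0.469 / 2.382 = 0.1969.
ΔS = 2750 − 3.63 = 2746 mg/L, so the substrate removal rate is 1010 × 2746/1000 = 2774 kg ultimate BOD/d.
Net sludge production P_X = 0.1969 × 2774 = 546.1 kg VSS/d.
R_O = Q·ΔS − 1.42 P_X = 2774 − 775.4 = 1998 kg O₂/d.

R_O ≈ 2000 kg O₂/d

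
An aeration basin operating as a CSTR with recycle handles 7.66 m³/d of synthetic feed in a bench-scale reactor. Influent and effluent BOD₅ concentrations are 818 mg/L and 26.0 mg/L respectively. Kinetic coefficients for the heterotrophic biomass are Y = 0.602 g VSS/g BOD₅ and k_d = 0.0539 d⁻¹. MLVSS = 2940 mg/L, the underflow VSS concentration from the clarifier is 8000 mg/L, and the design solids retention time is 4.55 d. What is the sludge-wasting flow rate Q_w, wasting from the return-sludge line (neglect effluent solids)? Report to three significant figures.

Q_w ≈ 0.367 m³/d

Rearranging the biomass balance for a CMAS with decay, V = Y·Q·ΔS·θ_c / [X·(1+k_d θ_c)] = 0.602 × 7.66 × (818 − 26.0) × 4.55 / [2940 × (1 + 0.0539 × 4.55)] = 1.66×10^4 / 3661 = 4.539 m³.
θ_c = V·X/(Q_w·X_r) when wasting from the recycle, so Q_w = V·X/(θ_c·X_r) = 4.539 × 2940 / (4.55 × 8000) = 0.3666 m³/d.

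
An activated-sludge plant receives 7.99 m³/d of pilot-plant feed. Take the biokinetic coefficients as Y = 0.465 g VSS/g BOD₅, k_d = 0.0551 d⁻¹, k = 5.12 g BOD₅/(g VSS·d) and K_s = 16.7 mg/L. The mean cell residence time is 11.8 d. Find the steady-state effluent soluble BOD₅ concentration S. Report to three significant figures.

From the Monod/SRT balance for a CMAS, S = K_s·(1+k_d θ_c)/[θ_c·(Y k − k_d) − 1] = 16.7 × (1 + 0.0551 × 11.8) / [11.8 × (0.465 × 5.12 − 0.0551) − 1] = 27.56 / 26.44 = 1.042 mg/L.

S ≈ 1.04 mg/L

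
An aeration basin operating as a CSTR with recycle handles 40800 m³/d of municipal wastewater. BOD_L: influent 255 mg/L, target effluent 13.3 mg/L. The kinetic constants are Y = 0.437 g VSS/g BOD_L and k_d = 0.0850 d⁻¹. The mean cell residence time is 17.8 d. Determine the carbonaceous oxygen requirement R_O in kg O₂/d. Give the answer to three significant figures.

Y_obs = Y / (1 + k_d θ_c) = 0.437 / (1 + 0.0850 × 17.8) = 0.437 / 2.513 = 0.1739.
ΔS = 255 − 13.3 = 241.7 mg/L, so the substrate removal rate is 40800 × 241.7/1000 = 9861 kg BOD_L/d.
P_X = Y_obs·Q·(S₀ − S) = 0.1739 × 9861 = 1715 kg VSS/d.
R_O = Q·(S₀ − S) − 1.42·P_X = 9861 − 1.42 × 1715 = 7426 kg O₂/d.

R_O ≈ 7430 kg O₂/d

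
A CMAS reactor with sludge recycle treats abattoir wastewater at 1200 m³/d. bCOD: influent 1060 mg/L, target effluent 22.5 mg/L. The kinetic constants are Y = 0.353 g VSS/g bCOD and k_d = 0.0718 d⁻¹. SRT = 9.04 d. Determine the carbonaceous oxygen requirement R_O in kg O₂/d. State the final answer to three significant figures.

Y_obs = Y / (1 + k_d θ_c) = 0.353 / (1 + 0.0718 × 9.04) = 0.353 / 1.649 = 0.2141.
Q·(S₀ − S) = 1200 × (1060 − 22.5) × 10⁻³ = 1245 kg/d removed.
Net sludge production P_X = 0.2141 × 1245 = 266.5 kg VSS/d.
Carbonaceous O₂ demand = substrate oxidised − cell-mass equivalent = 1245 − 1.42 × 266.5 = 866.6 kg O₂/d.

R_O ≈ 867 kg O₂/d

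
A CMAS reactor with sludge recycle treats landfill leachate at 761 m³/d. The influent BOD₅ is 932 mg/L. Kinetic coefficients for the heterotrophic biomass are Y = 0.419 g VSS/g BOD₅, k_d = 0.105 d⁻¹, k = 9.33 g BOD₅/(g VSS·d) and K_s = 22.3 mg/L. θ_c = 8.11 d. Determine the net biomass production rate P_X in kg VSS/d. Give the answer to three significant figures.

Effluent substrate depends only on kinetics and SRT: S = K_s(1 + k_d θ_c) / [θ_c(Yk − k_d) − 1] = 22.3 × (1 + 0.105 × 8.11) / [8.11 × (0.419 × 9.33 − 0.105) − 1] = 41.29 / 29.85 = 1.383 mg/L.
The observed yield is Y_obs = Y/(1 + k_d·θ_c) = 0.419 / (1 + 0.105 × 8.11) = 0.419 / 1.852 = 0.2263 g VSS per g BOD₅ removed.
Q·(S₀ − S) = 761 × (932 − 1.38) × 10⁻³ = 708.2 kg/d removed.
P_X = Y_obs · Q(S₀ − S) = 0.2263 × 708.2 = 160.3 kg VSS/d.

P_X ≈ 160 kg VSS/d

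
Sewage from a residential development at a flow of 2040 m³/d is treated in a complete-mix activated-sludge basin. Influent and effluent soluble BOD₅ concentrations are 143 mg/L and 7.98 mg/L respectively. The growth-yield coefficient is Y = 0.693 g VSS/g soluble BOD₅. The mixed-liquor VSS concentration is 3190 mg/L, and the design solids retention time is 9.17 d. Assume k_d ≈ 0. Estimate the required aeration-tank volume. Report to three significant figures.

With k_d = 0 the design equation reduces to V = Y Q (S₀−S) θ_c / X = 0.693 × 2040 × (143 − 7.98) × 9.17 / 3190 = 548.7 m³.

V ≈ 549 m³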